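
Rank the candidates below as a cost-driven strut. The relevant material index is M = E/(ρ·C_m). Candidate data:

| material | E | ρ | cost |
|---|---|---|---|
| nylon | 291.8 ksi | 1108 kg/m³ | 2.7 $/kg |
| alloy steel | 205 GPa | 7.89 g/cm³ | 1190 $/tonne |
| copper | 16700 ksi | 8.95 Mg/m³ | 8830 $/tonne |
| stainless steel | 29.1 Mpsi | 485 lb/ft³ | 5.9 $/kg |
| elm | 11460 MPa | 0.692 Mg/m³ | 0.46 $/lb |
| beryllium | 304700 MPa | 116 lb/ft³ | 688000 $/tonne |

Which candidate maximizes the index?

Putting every candidate on a common basis:
  nylon: E = 2.012 GPa, ρ = 1108 kg/m³, cost = 2.700 $/kg
  alloy steel: E = 205.0 GPa, ρ = 7890 kg/m³, cost = 1.190 $/kg
  copper: E = 115.1 GPa, ρ = 8950 kg/m³, cost = 8.830 $/kg
  stainless steel: E = 200.6 GPa, ρ = 7769 kg/m³, cost = 5.900 $/kg
  elm: E = 11.46 GPa, ρ = 692.0 kg/m³, cost = 1.014 $/kg
  beryllium: E = 304.7 GPa, ρ = 1858 kg/m³, cost = 688.0 $/kg
  alloy steel: M = 21.8 MN·m per $
  elm: M = 16.3 MN·m per $
  stainless steel: M = 4.38 MN·m per $
  copper: M = 1.46 MN·m per $
  nylon: M = 0.673 MN·m per $
  beryllium: M = 0.238 MN·m per $
Highest index: alloy steel.

alloy steel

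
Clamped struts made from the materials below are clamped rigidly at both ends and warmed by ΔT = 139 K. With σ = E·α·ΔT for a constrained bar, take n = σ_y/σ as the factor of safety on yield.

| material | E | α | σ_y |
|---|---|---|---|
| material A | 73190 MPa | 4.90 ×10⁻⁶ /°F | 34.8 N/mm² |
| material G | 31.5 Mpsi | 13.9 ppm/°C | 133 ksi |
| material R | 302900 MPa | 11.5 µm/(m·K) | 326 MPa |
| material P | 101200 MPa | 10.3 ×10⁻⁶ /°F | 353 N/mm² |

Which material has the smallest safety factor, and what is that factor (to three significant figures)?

material A, n = 0.388

With everything in SI (GPa, ×10⁻⁶/K, MPa):
  material A: E = 73.19, α = 8.82, σ_y = 34.80 → σ = 89.7 MPa, n = 0.388
  material G: E = 217.2, α = 13.9, σ_y = 917.0 → σ = 420 MPa, n = 2.19
  material R: E = 302.9, α = 11.5, σ_y = 326.0 → σ = 484 MPa, n = 0.673
  material P: E = 101.2, α = 18.5, σ_y = 353.0 → σ = 261 MPa, n = 1.35
Material A has the lowest safety factor, n = 0.388.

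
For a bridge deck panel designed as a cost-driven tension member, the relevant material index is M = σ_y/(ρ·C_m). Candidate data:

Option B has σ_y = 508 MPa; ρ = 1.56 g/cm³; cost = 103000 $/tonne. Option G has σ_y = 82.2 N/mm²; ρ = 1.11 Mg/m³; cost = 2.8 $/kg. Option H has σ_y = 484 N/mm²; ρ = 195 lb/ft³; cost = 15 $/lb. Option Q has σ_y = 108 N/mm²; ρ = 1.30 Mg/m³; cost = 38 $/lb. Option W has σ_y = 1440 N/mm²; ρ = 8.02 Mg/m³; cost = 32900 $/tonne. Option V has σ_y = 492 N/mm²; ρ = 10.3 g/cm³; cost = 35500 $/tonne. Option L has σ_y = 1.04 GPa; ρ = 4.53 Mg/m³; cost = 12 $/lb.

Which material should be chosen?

Normalizing units and computing the index:
  option B: σ_y = 508.0 MPa, ρ = 1560 kg/m³, cost = 103.0 $/kg
  option G: σ_y = 82.20 MPa, ρ = 1110 kg/m³, cost = 2.800 $/kg
  option H: σ_y = 484.0 MPa, ρ = 3124 kg/m³, cost = 33.07 $/kg
  option Q: σ_y = 108.0 MPa, ρ = 1300 kg/m³, cost = 83.77 $/kg
  option W: σ_y = 1440 MPa, ρ = 8020 kg/m³, cost = 32.90 $/kg
  option V: σ_y = 492.0 MPa, ρ = 10300 kg/m³, cost = 35.50 $/kg
  option L: σ_y = 1040 MPa, ρ = 4530 kg/m³, cost = 26.46 $/kg
  option G: M = 26.4 kN·m per $
  option L: M = 8.68 kN·m per $
  option W: M = 5.46 kN·m per $
  option H: M = 4.69 kN·m per $
  option B: M = 3.16 kN·m per $
  option V: M = 1.35 kN·m per $
  option Q: M = 0.992 kN·m per $
The maximum is for option G.

option G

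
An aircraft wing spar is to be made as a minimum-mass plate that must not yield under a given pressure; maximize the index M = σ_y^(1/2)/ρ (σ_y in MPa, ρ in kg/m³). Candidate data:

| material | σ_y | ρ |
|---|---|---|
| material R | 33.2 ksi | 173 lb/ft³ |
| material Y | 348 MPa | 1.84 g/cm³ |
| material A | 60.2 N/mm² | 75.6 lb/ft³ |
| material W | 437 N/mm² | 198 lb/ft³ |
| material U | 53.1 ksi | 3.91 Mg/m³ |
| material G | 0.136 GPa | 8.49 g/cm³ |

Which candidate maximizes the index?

After converting to SI:
  material R: σ_y = 228.9 MPa, ρ = 2771 kg/m³
  material Y: σ_y = 348.0 MPa, ρ = 1840 kg/m³
  material A: σ_y = 60.20 MPa, ρ = 1211 kg/m³
  material W: σ_y = 437.0 MPa, ρ = 3172 kg/m³
  material U: σ_y = 366.1 MPa, ρ = 3910 kg/m³
  material G: σ_y = 136.0 MPa, ρ = 8490 kg/m³
  material Y: M = 10.1×10⁻³
  material W: M = 6.59×10⁻³
  material A: M = 6.41×10⁻³
  material R: M = 5.46×10⁻³
  material U: M = 4.89×10⁻³
  material G: M = 1.37×10⁻³
The maximum is for material Y.

material Y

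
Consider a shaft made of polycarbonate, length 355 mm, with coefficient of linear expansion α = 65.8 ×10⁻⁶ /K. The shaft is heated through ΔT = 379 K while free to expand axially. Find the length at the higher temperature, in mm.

ΔL = α·L₀·ΔT = 65.8×10⁻⁶ × 355 mm × 379.0 K = 8.85 mm.
L = L₀ + ΔL = 355 + 8.85 = 363.85 mm.

363.85 mm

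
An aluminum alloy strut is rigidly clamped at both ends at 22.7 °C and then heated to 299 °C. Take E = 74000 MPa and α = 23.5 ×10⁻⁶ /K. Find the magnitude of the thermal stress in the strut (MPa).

480 MPa

E = 74000 MPa = 74.00 GPa.
ΔT = 276.3 K. Constrained thermal stress σ = E·α·ΔT = 74.00×10³ MPa × 23.5×10⁻⁶ × 276.3 = 480 MPa (compressive).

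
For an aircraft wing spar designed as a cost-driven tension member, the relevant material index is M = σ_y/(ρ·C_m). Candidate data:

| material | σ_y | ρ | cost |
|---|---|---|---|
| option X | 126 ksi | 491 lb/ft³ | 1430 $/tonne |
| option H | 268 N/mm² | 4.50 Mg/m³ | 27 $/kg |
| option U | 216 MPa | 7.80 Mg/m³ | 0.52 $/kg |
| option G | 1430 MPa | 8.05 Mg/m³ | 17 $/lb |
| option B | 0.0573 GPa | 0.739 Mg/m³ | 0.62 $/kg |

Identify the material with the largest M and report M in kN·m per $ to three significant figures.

option B, M = 125 kN·m per $

After converting to SI:
  option X: σ_y = 868.7 MPa, ρ = 7865 kg/m³, cost = 1.430 $/kg
  option H: σ_y = 268.0 MPa, ρ = 4500 kg/m³, cost = 27.00 $/kg
  option U: σ_y = 216.0 MPa, ρ = 7800 kg/m³, cost = 0.5200 $/kg
  option G: σ_y = 1430 MPa, ρ = 8050 kg/m³, cost = 37.48 $/kg
  option B: σ_y = 57.30 MPa, ρ = 739.0 kg/m³, cost = 0.6200 $/kg
  option B: M = 125 kN·m per $
  option X: M = 77.2 kN·m per $
  option U: M = 53.3 kN·m per $
  option G: M = 4.74 kN·m per $
  option H: M = 2.21 kN·m per $
Option B ranks first.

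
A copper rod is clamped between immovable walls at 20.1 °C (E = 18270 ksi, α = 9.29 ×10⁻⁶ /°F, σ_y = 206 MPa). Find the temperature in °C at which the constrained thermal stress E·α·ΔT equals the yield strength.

E = 18270 ksi = 126.0 GPa.
α = 9.29×10⁻⁶/°F × 9/5 = 16.7×10⁻⁶/K.
E·α·ΔT = 206.0 MPa ⇒ ΔT = 206.0 / (126.0×10³ × 16.7×10⁻⁶) = 97.80 K.
T = 20.1 + 97.80 = 117.9 °C.

118 °C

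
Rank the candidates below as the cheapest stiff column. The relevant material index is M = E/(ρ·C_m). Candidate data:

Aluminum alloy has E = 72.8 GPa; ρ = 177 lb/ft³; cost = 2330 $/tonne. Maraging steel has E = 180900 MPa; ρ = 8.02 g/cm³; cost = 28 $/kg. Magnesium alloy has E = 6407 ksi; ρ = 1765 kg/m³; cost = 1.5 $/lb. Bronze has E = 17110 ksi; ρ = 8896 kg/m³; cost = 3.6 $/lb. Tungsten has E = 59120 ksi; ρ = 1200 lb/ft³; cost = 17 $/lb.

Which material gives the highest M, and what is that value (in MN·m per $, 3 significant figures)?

aluminum alloy, M = 11.0 MN·m per $

Convert each candidate to consistent units, then evaluate M:
  aluminum alloy: E = 72.80 GPa, ρ = 2835 kg/m³, cost = 2.330 $/kg
  maraging steel: E = 180.9 GPa, ρ = 8020 kg/m³, cost = 28.00 $/kg
  magnesium alloy: E = 44.17 GPa, ρ = 1765 kg/m³, cost = 3.307 $/kg
  bronze: E = 118.0 GPa, ρ = 8896 kg/m³, cost = 7.937 $/kg
  tungsten: E = 407.6 GPa, ρ = 19220 kg/m³, cost = 37.48 $/kg
  aluminum alloy: M = 11.0 MN·m per $
  magnesium alloy: M = 7.57 MN·m per $
  bronze: M = 1.67 MN·m per $
  maraging steel: M = 0.806 MN·m per $
  tungsten: M = 0.566 MN·m per $
Highest index: aluminum alloy.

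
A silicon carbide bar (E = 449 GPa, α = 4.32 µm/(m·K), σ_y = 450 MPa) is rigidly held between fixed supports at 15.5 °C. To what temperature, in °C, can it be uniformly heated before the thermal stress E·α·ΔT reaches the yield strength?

E·α·ΔT = 450.0 MPa ⇒ ΔT = 450.0 / (449.0×10³ × 4.32×10⁻⁶) = 232.0 K.
T = 15.5 + 232.0 = 247.5 °C.

247 °C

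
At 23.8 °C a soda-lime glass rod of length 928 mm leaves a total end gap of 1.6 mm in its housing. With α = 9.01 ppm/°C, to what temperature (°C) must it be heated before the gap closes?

α·L₀·ΔT = 1.6 mm ⇒ ΔT = 1.6 / (9.01×10⁻⁶ × 928.0) = 191.4 K.
T = 23.8 + 191.4 = 215.2 °C.

215 °C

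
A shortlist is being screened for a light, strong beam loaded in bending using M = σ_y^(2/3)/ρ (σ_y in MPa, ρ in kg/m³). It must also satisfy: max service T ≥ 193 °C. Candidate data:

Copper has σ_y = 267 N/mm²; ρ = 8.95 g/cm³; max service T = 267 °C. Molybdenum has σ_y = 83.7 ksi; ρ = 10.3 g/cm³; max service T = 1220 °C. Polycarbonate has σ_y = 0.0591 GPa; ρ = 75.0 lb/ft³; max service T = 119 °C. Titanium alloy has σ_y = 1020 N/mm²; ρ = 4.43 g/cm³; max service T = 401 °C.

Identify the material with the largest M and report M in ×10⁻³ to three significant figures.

titanium alloy, M = 22.9×10⁻³

Screen on constraints: max service T ≥ 193 °C. Survivors: copper, molybdenum, titanium alloy.
Putting every candidate on a common basis:
  copper: σ_y = 267.0 MPa, ρ = 8950 kg/m³
  molybdenum: σ_y = 577.1 MPa, ρ = 10300 kg/m³
  titanium alloy: σ_y = 1020 MPa, ρ = 4430 kg/m³
  titanium alloy: M = 22.9×10⁻³
  molybdenum: M = 6.73×10⁻³
  copper: M = 4.63×10⁻³
Titanium alloy ranks first.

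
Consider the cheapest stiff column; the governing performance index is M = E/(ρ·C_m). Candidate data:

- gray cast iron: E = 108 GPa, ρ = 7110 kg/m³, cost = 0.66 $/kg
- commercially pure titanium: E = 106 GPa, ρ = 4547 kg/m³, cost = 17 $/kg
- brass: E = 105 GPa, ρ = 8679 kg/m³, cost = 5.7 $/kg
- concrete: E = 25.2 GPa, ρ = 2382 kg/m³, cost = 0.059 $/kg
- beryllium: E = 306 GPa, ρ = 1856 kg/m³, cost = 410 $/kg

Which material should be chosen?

concrete

Computing M directly (units already consistent):
  concrete: M = 179 MN·m per $
  gray cast iron: M = 23.0 MN·m per $
  brass: M = 2.12 MN·m per $
  commercially pure titanium: M = 1.37 MN·m per $
  beryllium: M = 0.402 MN·m per $
Concrete has the largest M.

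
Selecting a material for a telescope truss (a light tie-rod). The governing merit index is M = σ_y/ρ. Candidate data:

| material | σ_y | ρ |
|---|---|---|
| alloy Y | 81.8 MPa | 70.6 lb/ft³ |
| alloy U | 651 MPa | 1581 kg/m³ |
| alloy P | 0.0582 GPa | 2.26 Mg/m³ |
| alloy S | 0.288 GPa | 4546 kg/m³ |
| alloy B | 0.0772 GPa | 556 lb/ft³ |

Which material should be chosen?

In SI units:
  alloy Y: σ_y = 81.80 MPa, ρ = 1131 kg/m³
  alloy U: σ_y = 651.0 MPa, ρ = 1581 kg/m³
  alloy P: σ_y = 58.20 MPa, ρ = 2260 kg/m³
  alloy S: σ_y = 288.0 MPa, ρ = 4546 kg/m³
  alloy B: σ_y = 77.20 MPa, ρ = 8906 kg/m³
  alloy U: M = 412 kN·m/kg
  alloy Y: M = 72.3 kN·m/kg
  alloy S: M = 63.4 kN·m/kg
  alloy P: M = 25.8 kN·m/kg
  alloy B: M = 8.67 kN·m/kg
The maximum is for alloy U.

alloy U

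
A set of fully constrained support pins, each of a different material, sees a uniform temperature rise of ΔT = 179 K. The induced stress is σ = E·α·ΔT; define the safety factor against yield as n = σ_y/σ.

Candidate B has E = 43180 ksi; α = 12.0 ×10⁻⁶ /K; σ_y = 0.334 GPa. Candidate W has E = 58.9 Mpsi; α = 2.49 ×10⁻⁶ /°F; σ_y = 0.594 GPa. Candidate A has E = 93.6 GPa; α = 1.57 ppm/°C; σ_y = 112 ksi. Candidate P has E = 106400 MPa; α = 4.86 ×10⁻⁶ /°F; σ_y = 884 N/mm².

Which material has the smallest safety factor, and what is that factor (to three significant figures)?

Per material, after unit conversion:
  candidate B: E = 297.7, α = 12.0, σ_y = 334.0 → σ = 639 MPa, n = 0.522
  candidate W: E = 406.1, α = 4.48, σ_y = 594.0 → σ = 326 MPa, n = 1.82
  candidate A: E = 93.60, α = 1.57, σ_y = 772.2 → σ = 26.3 MPa, n = 29.4
  candidate P: E = 106.4, α = 8.75, σ_y = 884.0 → σ = 167 MPa, n = 5.31
Smallest n: candidate B with n = 0.522.

candidate B, n = 0.522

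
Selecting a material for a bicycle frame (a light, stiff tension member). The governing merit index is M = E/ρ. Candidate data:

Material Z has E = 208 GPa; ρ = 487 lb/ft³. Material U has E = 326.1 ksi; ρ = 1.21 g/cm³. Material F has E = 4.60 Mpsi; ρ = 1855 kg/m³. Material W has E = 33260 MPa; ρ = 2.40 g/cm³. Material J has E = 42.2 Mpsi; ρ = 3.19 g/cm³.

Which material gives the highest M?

material J

After converting to SI:
  material Z: E = 208.0 GPa, ρ = 7801 kg/m³
  material U: E = 2.248 GPa, ρ = 1210 kg/m³
  material F: E = 31.72 GPa, ρ = 1855 kg/m³
  material W: E = 33.26 GPa, ρ = 2400 kg/m³
  material J: E = 291.0 GPa, ρ = 3190 kg/m³
  material J: M = 91.2 MN·m/kg
  material Z: M = 26.7 MN·m/kg
  material F: M = 17.1 MN·m/kg
  material W: M = 13.9 MN·m/kg
  material U: M = 1.86 MN·m/kg
The maximum is for material J.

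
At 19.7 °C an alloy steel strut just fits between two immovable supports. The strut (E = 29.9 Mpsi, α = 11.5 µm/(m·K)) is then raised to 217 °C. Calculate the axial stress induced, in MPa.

E = 29.9 Mpsi = 206.2 GPa.
ΔT = 197.3 K. Constrained thermal stress σ = E·α·ΔT = 206.2×10³ MPa × 11.5×10⁻⁶ × 197.3 = 468 MPa (compressive).

468 MPa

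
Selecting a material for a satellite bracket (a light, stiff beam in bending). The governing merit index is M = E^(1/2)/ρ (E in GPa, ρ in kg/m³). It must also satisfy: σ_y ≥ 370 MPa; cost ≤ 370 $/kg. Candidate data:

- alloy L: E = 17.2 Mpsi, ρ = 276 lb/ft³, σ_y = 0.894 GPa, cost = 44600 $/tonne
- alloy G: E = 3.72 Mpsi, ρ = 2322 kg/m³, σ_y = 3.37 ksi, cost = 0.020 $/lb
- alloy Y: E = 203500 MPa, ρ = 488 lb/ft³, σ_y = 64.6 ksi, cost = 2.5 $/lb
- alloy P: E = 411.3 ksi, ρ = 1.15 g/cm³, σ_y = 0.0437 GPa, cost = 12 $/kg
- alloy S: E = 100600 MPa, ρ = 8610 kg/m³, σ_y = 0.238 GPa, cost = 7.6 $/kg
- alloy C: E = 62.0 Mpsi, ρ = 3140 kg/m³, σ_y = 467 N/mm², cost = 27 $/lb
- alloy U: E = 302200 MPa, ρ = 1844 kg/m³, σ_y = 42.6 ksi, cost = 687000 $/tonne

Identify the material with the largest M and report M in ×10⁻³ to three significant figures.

Screen on constraints: σ_y ≥ 370 MPa; cost ≤ 370 $/kg. Survivors: alloy L, alloy Y, alloy C.
In SI units:
  alloy L: E = 118.6 GPa, ρ = 4421 kg/m³
  alloy Y: E = 203.5 GPa, ρ = 7817 kg/m³
  alloy C: E = 427.5 GPa, ρ = 3140 kg/m³
  alloy C: M = 6.58×10⁻³
  alloy L: M = 2.46×10⁻³
  alloy Y: M = 1.82×10⁻³
Highest index: alloy C.

alloy C, M = 6.58×10⁻³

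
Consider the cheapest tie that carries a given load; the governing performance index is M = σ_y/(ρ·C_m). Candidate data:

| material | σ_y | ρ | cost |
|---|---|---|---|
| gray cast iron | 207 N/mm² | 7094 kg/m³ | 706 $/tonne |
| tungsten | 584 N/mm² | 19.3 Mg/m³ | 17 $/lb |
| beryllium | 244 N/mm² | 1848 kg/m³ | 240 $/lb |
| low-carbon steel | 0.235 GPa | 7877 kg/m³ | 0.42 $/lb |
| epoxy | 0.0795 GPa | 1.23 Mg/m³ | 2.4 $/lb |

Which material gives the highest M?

gray cast iron

In SI units:
  gray cast iron: σ_y = 207.0 MPa, ρ = 7094 kg/m³, cost = 0.7060 $/kg
  tungsten: σ_y = 584.0 MPa, ρ = 19300 kg/m³, cost = 37.48 $/kg
  beryllium: σ_y = 244.0 MPa, ρ = 1848 kg/m³, cost = 529.1 $/kg
  low-carbon steel: σ_y = 235.0 MPa, ρ = 7877 kg/m³, cost = 0.9259 $/kg
  epoxy: σ_y = 79.50 MPa, ρ = 1230 kg/m³, cost = 5.291 $/kg
  gray cast iron: M = 41.3 kN·m per $
  low-carbon steel: M = 32.2 kN·m per $
  epoxy: M = 12.2 kN·m per $
  tungsten: M = 0.807 kN·m per $
  beryllium: M = 0.250 kN·m per $
Gray cast iron has the largest M.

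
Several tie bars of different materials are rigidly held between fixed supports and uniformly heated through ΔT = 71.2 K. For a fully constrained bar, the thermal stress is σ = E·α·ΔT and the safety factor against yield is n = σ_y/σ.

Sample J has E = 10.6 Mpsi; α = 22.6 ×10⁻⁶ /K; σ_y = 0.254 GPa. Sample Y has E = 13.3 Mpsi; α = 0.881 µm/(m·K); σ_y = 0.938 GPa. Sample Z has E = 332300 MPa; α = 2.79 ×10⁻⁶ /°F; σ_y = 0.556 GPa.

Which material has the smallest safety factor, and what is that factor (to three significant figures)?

sample J, n = 2.16

Per material, after unit conversion:
  sample J: E = 73.08, α = 22.6, σ_y = 254.0 → σ = 118 MPa, n = 2.16
  sample Y: E = 91.70, α = 0.881, σ_y = 938.0 → σ = 5.75 MPa, n = 163
  sample Z: E = 332.3, α = 5.02, σ_y = 556.0 → σ = 119 MPa, n = 4.68
The minimum is sample J at n = 2.16.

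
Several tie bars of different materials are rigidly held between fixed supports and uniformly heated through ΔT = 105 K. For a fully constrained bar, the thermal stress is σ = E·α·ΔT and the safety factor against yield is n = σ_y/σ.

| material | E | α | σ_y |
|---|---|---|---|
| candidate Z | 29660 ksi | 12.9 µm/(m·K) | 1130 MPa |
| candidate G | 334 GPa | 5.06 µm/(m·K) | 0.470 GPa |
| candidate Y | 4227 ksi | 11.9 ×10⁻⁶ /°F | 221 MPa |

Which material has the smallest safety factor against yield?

candidate G

Per material, after unit conversion:
  candidate Z: E = 204.5, α = 12.9, σ_y = 1130 → σ = 277 MPa, n = 4.08
  candidate G: E = 334.0, α = 5.06, σ_y = 470.0 → σ = 177 MPa, n = 2.65
  candidate Y: E = 29.14, α = 21.4, σ_y = 221.0 → σ = 65.5 MPa, n = 3.37
Candidate G has the lowest safety factor, n = 2.65.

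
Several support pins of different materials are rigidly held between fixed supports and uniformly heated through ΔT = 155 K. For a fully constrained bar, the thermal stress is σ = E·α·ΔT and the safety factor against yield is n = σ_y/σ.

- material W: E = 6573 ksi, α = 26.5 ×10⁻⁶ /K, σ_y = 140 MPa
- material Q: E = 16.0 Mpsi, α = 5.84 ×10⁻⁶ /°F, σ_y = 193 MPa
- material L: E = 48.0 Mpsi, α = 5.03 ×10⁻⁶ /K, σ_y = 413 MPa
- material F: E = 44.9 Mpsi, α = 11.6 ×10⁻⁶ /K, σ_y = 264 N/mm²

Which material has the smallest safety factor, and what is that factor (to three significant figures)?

Per material, after unit conversion:
  material W: E = 45.32, α = 26.5, σ_y = 140.0 → σ = 186 MPa, n = 0.752
  material Q: E = 110.3, α = 10.5, σ_y = 193.0 → σ = 180 MPa, n = 1.07
  material L: E = 330.9, α = 5.03, σ_y = 413.0 → σ = 258 MPa, n = 1.60
  material F: E = 309.6, α = 11.6, σ_y = 264.0 → σ = 557 MPa, n = 0.474
Smallest n: material F with n = 0.474.

material F, n = 0.474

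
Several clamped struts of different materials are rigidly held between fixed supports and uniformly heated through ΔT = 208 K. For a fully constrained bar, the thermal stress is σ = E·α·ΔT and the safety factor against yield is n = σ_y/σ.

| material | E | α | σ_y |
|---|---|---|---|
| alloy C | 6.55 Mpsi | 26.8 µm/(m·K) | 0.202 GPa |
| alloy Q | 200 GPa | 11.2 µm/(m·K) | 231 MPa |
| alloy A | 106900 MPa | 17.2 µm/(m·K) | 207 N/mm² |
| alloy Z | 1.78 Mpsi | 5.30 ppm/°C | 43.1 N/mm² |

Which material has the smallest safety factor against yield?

With everything in SI (GPa, ×10⁻⁶/K, MPa):
  alloy C: E = 45.16, α = 26.8, σ_y = 202.0 → σ = 252 MPa, n = 0.802
  alloy Q: E = 200.0, α = 11.2, σ_y = 231.0 → σ = 466 MPa, n = 0.496
  alloy A: E = 106.9, α = 17.2, σ_y = 207.0 → σ = 382 MPa, n = 0.541
  alloy Z: E = 12.27, α = 5.30, σ_y = 43.10 → σ = 13.5 MPa, n = 3.19
Alloy Q has the lowest safety factor, n = 0.496.

alloy Q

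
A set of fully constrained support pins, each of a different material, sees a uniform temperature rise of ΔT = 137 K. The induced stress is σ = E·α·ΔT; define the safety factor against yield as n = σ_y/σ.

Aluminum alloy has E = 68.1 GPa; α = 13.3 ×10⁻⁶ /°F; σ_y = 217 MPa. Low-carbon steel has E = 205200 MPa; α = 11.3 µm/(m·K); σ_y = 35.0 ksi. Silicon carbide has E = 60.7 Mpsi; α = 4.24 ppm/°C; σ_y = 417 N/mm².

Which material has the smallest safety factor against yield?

With everything in SI (GPa, ×10⁻⁶/K, MPa):
  aluminum alloy: E = 68.10, α = 23.9, σ_y = 217.0 → σ = 223 MPa, n = 0.972
  low-carbon steel: E = 205.2, α = 11.3, σ_y = 241.3 → σ = 318 MPa, n = 0.760
  silicon carbide: E = 418.5, α = 4.24, σ_y = 417.0 → σ = 243 MPa, n = 1.72
Low-carbon steel has the lowest safety factor, n = 0.760.

low-carbon steel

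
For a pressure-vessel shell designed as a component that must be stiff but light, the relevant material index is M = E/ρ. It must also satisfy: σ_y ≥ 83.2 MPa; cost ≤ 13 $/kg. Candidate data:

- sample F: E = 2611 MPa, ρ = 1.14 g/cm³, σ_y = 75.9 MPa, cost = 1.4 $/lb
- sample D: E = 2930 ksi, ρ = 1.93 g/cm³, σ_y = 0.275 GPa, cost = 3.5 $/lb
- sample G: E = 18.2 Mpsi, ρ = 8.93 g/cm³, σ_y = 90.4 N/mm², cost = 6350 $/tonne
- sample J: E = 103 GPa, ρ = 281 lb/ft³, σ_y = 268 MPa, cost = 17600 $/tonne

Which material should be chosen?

Screen on constraints: σ_y ≥ 83.2 MPa; cost ≤ 13 $/kg. Survivors: sample D, sample G.
In SI units:
  sample D: E = 20.20 GPa, ρ = 1930 kg/m³
  sample G: E = 125.5 GPa, ρ = 8930 kg/m³
  sample G: M = 14.1 MN·m/kg
  sample D: M = 10.5 MN·m/kg
Highest index: sample G.

sample G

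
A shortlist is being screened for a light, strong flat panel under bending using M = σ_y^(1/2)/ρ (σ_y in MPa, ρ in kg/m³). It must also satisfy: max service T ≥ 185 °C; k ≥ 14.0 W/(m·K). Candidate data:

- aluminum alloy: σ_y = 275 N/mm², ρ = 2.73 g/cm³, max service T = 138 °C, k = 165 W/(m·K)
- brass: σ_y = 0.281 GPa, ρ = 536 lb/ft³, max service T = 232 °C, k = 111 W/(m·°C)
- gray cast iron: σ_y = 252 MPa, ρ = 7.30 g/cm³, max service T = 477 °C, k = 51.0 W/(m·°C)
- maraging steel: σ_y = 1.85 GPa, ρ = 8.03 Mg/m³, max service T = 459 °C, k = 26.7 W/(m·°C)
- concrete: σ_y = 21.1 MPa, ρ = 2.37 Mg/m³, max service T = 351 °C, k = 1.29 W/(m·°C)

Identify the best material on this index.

Screen on constraints: max service T ≥ 185 °C; k ≥ 14.0 W/(m·K). Survivors: brass, gray cast iron, maraging steel.
Putting every candidate on a common basis:
  brass: σ_y = 281.0 MPa, ρ = 8586 kg/m³
  gray cast iron: σ_y = 252.0 MPa, ρ = 7300 kg/m³
  maraging steel: σ_y = 1850 MPa, ρ = 8030 kg/m³
  maraging steel: M = 5.36×10⁻³
  gray cast iron: M = 2.17×10⁻³
  brass: M = 1.95×10⁻³
Highest index: maraging steel.

maraging steel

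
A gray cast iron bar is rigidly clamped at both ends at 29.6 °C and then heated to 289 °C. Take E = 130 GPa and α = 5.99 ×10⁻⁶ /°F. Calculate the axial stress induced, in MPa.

α = 5.99×10⁻⁶/°F × 9/5 = 10.8×10⁻⁶/K.
ΔT = 259.4 K. Constrained thermal stress σ = E·α·ΔT = 130.0×10³ MPa × 10.8×10⁻⁶ × 259.4 = 364 MPa (compressive).

364 MPa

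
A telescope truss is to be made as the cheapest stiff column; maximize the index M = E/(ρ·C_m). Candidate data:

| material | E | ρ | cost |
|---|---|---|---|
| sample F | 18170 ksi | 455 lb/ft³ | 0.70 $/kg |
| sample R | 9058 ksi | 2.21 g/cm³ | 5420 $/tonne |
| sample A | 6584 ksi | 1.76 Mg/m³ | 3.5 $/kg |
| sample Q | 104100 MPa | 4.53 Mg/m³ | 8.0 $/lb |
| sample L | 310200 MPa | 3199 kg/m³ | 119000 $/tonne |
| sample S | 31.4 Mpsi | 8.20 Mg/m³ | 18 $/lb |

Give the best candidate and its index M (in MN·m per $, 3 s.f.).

sample F, M = 24.6 MN·m per $

Normalizing units and computing the index:
  sample F: E = 125.3 GPa, ρ = 7288 kg/m³, cost = 0.7000 $/kg
  sample R: E = 62.45 GPa, ρ = 2210 kg/m³, cost = 5.420 $/kg
  sample A: E = 45.40 GPa, ρ = 1760 kg/m³, cost = 3.500 $/kg
  sample Q: E = 104.1 GPa, ρ = 4530 kg/m³, cost = 17.64 $/kg
  sample L: E = 310.2 GPa, ρ = 3199 kg/m³, cost = 119.0 $/kg
  sample S: E = 216.5 GPa, ρ = 8200 kg/m³, cost = 39.68 $/kg
  sample F: M = 24.6 MN·m per $
  sample A: M = 7.37 MN·m per $
  sample R: M = 5.21 MN·m per $
  sample Q: M = 1.30 MN·m per $
  sample L: M = 0.815 MN·m per $
  sample S: M = 0.665 MN·m per $
Sample F has the largest M.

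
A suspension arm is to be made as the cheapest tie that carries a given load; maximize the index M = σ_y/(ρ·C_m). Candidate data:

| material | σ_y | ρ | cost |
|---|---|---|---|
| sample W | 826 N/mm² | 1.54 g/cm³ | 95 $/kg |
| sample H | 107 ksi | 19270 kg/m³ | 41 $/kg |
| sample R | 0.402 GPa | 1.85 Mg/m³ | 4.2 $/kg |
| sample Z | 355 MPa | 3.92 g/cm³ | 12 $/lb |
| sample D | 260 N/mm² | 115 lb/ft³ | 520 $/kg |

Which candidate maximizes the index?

Convert each candidate to consistent units, then evaluate M:
  sample W: σ_y = 826.0 MPa, ρ = 1540 kg/m³, cost = 95.00 $/kg
  sample H: σ_y = 737.7 MPa, ρ = 19270 kg/m³, cost = 41.00 $/kg
  sample R: σ_y = 402.0 MPa, ρ = 1850 kg/m³, cost = 4.200 $/kg
  sample Z: σ_y = 355.0 MPa, ρ = 3920 kg/m³, cost = 26.46 $/kg
  sample D: σ_y = 260.0 MPa, ρ = 1842 kg/m³, cost = 520.0 $/kg
  sample R: M = 51.7 kN·m per $
  sample W: M = 5.65 kN·m per $
  sample Z: M = 3.42 kN·m per $
  sample H: M = 0.934 kN·m per $
  sample D: M = 0.271 kN·m per $
The maximum is for sample R.

sample R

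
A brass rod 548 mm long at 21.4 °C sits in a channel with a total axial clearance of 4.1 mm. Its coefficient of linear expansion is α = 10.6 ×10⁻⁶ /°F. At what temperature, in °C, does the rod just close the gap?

α = 10.6×10⁻⁶/°F × 9/5 = 19.1×10⁻⁶/K.
α·L₀·ΔT = 4.1 mm ⇒ ΔT = 4.1 / (19.1×10⁻⁶ × 548.0) = 392.1 K.
T = 21.4 + 392.1 = 413.5 °C.

414 °C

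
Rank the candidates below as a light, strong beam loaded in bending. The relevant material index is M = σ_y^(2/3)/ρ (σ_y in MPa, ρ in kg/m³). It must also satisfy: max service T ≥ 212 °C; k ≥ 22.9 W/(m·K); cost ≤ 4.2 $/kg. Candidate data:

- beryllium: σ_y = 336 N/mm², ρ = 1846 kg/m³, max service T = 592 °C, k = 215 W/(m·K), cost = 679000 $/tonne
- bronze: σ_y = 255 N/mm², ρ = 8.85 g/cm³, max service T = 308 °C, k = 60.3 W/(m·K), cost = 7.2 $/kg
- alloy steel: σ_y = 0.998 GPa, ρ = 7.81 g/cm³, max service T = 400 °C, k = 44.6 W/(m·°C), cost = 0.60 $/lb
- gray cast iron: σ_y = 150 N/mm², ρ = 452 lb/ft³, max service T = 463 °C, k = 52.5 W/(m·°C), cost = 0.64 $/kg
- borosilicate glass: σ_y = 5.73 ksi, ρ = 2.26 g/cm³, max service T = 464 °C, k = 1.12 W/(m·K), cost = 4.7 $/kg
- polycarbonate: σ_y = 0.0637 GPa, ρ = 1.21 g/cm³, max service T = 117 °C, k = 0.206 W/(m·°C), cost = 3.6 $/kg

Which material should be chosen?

alloy steel

Screen on constraints: max service T ≥ 212 °C; k ≥ 22.9 W/(m·K); cost ≤ 4.2 $/kg. Survivors: alloy steel, gray cast iron.
Normalizing units and computing the index:
  alloy steel: σ_y = 998.0 MPa, ρ = 7810 kg/m³
  gray cast iron: σ_y = 150.0 MPa, ρ = 7240 kg/m³
  alloy steel: M = 12.8×10⁻³
  gray cast iron: M = 3.90×10⁻³
Highest index: alloy steel.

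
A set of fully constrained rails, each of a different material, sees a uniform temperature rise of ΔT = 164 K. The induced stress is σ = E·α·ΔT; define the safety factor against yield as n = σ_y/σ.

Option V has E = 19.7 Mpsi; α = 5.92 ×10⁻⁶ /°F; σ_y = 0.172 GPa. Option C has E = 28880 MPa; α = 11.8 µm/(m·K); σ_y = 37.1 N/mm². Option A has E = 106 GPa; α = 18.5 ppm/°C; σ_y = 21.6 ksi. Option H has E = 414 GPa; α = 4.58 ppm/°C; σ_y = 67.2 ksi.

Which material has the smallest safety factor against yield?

Per material, after unit conversion:
  option V: E = 135.8, α = 10.7, σ_y = 172.0 → σ = 237 MPa, n = 0.725
  option C: E = 28.88, α = 11.8, σ_y = 37.10 → σ = 55.9 MPa, n = 0.664
  option A: E = 106.0, α = 18.5, σ_y = 148.9 → σ = 322 MPa, n = 0.463
  option H: E = 414.0, α = 4.58, σ_y = 463.3 → σ = 311 MPa, n = 1.49
Option A has the lowest safety factor, n = 0.463.

option A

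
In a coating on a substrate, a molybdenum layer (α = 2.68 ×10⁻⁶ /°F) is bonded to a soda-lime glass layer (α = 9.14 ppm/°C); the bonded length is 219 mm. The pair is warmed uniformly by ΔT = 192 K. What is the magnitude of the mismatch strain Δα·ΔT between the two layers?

8.29×10⁻⁴

molybdenum: α = 2.68×10⁻⁶/°F × 9/5 = 4.82×10⁻⁶/K.
Δα = |4.82 − 9.14|×10⁻⁶/K = 4.32×10⁻⁶/K.
Mismatch strain = Δα·ΔT = 4.32×10⁻⁶ × 192.0 = 8.29×10⁻⁴.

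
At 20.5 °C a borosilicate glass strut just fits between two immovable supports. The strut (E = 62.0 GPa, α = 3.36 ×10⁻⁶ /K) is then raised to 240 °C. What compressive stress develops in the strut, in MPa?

45.7 MPa

ΔT = 219.5 K. Constrained thermal stress σ = E·α·ΔT = 62.00×10³ MPa × 3.36×10⁻⁶ × 219.5 = 45.7 MPa (compressive).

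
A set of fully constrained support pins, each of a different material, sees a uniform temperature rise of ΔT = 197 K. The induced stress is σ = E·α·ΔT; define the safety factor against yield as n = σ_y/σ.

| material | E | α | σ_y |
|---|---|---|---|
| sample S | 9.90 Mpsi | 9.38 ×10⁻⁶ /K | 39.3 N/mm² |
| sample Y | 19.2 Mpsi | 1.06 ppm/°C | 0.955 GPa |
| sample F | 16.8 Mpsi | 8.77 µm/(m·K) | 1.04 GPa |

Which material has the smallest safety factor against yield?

sample S

In consistent units (E in GPa, α in ×10⁻⁶/K, σ_y in MPa):
  sample S: E = 68.26, α = 9.38, σ_y = 39.30 → σ = 126 MPa, n = 0.312
  sample Y: E = 132.4, α = 1.06, σ_y = 955.0 → σ = 27.6 MPa, n = 34.5
  sample F: E = 115.8, α = 8.77, σ_y = 1040 → σ = 200 MPa, n = 5.20
Smallest n: sample S with n = 0.312.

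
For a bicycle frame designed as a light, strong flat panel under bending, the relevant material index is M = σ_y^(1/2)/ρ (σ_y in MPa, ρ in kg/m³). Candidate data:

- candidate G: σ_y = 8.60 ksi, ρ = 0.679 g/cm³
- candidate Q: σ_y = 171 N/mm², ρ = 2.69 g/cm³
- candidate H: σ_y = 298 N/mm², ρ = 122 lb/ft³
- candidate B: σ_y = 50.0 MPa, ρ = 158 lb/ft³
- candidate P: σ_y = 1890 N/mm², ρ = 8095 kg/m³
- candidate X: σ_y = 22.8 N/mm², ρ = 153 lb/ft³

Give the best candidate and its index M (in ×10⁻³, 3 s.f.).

Normalizing units and computing the index:
  candidate G: σ_y = 59.29 MPa, ρ = 679.0 kg/m³
  candidate Q: σ_y = 171.0 MPa, ρ = 2690 kg/m³
  candidate H: σ_y = 298.0 MPa, ρ = 1954 kg/m³
  candidate B: σ_y = 50.00 MPa, ρ = 2531 kg/m³
  candidate P: σ_y = 1890 MPa, ρ = 8095 kg/m³
  candidate X: σ_y = 22.80 MPa, ρ = 2451 kg/m³
  candidate G: M = 11.3×10⁻³
  candidate H: M = 8.83×10⁻³
  candidate P: M = 5.37×10⁻³
  candidate Q: M = 4.86×10⁻³
  candidate B: M = 2.79×10⁻³
  candidate X: M = 1.95×10⁻³
Candidate G ranks first.

candidate G, M = 11.3×10⁻³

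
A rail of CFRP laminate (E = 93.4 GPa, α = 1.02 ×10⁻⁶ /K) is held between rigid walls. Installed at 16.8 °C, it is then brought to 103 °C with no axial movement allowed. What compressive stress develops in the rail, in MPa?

8.21 MPa

ΔT = 86.20 K. Constrained thermal stress σ = E·α·ΔT = 93.40×10³ MPa × 1.02×10⁻⁶ × 86.20 = 8.21 MPa (compressive).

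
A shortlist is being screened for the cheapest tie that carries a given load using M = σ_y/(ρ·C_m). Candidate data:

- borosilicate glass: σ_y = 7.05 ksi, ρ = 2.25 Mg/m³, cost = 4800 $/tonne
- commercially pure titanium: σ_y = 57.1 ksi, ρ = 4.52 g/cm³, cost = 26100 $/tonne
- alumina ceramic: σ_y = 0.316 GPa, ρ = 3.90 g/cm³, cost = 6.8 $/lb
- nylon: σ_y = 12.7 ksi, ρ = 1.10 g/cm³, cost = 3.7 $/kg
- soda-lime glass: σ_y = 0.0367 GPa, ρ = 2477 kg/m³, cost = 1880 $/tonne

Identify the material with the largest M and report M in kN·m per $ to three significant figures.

After converting to SI:
  borosilicate glass: σ_y = 48.61 MPa, ρ = 2250 kg/m³, cost = 4.800 $/kg
  commercially pure titanium: σ_y = 393.7 MPa, ρ = 4520 kg/m³, cost = 26.10 $/kg
  alumina ceramic: σ_y = 316.0 MPa, ρ = 3900 kg/m³, cost = 14.99 $/kg
  nylon: σ_y = 87.56 MPa, ρ = 1100 kg/m³, cost = 3.700 $/kg
  soda-lime glass: σ_y = 36.70 MPa, ρ = 2477 kg/m³, cost = 1.880 $/kg
  nylon: M = 21.5 kN·m per $
  soda-lime glass: M = 7.88 kN·m per $
  alumina ceramic: M = 5.40 kN·m per $
  borosilicate glass: M = 4.50 kN·m per $
  commercially pure titanium: M = 3.34 kN·m per $
The maximum is for nylon.

nylon, M = 21.5 kN·m per $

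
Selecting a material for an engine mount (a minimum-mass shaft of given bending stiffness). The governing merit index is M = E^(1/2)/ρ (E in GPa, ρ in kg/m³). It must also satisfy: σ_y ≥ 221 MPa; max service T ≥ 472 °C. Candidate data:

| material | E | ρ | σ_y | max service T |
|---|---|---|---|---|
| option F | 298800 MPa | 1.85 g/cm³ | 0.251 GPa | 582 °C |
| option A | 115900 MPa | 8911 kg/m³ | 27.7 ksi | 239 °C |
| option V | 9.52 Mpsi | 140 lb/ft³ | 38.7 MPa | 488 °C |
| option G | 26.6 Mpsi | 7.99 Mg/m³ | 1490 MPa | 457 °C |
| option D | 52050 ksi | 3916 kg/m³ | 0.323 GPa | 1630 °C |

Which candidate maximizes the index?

Screen on constraints: σ_y ≥ 221 MPa; max service T ≥ 472 °C. Survivors: option F, option D.
Convert each candidate to consistent units, then evaluate M:
  option F: E = 298.8 GPa, ρ = 1850 kg/m³
  option D: E = 358.9 GPa, ρ = 3916 kg/m³
  option F: M = 9.34×10⁻³
  option D: M = 4.84×10⁻³
Highest index: option F.

option F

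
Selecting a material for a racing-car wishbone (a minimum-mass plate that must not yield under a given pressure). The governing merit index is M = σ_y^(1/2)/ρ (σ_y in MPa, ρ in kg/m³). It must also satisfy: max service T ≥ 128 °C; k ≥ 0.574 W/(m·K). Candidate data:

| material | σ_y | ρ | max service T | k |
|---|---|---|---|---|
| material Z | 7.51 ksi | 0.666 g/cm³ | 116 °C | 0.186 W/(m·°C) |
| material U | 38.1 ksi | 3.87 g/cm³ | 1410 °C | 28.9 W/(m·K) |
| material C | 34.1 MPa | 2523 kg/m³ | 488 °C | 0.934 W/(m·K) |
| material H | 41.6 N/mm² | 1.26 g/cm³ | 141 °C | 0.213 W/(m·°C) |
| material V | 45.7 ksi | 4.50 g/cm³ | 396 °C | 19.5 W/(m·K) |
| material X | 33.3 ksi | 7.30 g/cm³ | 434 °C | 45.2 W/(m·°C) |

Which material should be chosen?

material U

Screen on constraints: max service T ≥ 128 °C; k ≥ 0.574 W/(m·K). Survivors: material U, material C, material V, material X.
Putting every candidate on a common basis:
  material U: σ_y = 262.7 MPa, ρ = 3870 kg/m³
  material C: σ_y = 34.10 MPa, ρ = 2523 kg/m³
  material V: σ_y = 315.1 MPa, ρ = 4500 kg/m³
  material X: σ_y = 229.6 MPa, ρ = 7300 kg/m³
  material U: M = 4.19×10⁻³
  material V: M = 3.94×10⁻³
  material C: M = 2.31×10⁻³
  material X: M = 2.08×10⁻³
The maximum is for material U.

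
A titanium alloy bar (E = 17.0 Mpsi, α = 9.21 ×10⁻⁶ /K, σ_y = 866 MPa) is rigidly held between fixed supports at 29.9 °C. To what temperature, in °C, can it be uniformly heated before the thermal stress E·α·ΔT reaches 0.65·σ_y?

E = 17.0 Mpsi = 117.2 GPa.
E·α·ΔT = 562.9 MPa ⇒ ΔT = 562.9 / (117.2×10³ × 9.21×10⁻⁶) = 521.4 K.
T = 29.9 + 521.4 = 551.3 °C.

551 °C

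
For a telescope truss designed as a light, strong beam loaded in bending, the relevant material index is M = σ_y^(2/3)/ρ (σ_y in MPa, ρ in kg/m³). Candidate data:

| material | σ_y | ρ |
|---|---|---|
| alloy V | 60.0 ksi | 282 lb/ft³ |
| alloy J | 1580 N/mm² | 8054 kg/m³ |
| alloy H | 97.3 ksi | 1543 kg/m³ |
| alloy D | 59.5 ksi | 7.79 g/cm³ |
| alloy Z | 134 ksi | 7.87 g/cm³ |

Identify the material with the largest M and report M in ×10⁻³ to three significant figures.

alloy H, M = 49.7×10⁻³

Putting every candidate on a common basis:
  alloy V: σ_y = 413.7 MPa, ρ = 4517 kg/m³
  alloy J: σ_y = 1580 MPa, ρ = 8054 kg/m³
  alloy H: σ_y = 670.9 MPa, ρ = 1543 kg/m³
  alloy D: σ_y = 410.2 MPa, ρ = 7790 kg/m³
  alloy Z: σ_y = 923.9 MPa, ρ = 7870 kg/m³
  alloy H: M = 49.7×10⁻³
  alloy J: M = 16.8×10⁻³
  alloy V: M = 12.3×10⁻³
  alloy Z: M = 12.1×10⁻³
  alloy D: M = 7.09×10⁻³
The maximum is for alloy H.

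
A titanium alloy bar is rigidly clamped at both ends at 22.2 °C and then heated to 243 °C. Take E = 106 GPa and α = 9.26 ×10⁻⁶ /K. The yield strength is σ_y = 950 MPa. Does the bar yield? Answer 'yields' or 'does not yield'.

ΔT = 220.8 K. Constrained thermal stress σ = E·α·ΔT = 106.0×10³ MPa × 9.26×10⁻⁶ × 220.8 = 217 MPa (compressive).
Compare to σ_y = 950 MPa: σ < σ_y, so it does not yield.

does not yield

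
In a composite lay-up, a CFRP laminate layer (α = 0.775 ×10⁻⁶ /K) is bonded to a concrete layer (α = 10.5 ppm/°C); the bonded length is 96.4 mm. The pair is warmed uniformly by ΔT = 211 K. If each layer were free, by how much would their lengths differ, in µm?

198 µm

Δα = |0.775 − 10.5|×10⁻⁶/K = 9.72×10⁻⁶/K.
ΔL_mismatch = Δα·L·ΔT = 9.72×10⁻⁶ × 96.4 mm × 211.0 K = 198 µm.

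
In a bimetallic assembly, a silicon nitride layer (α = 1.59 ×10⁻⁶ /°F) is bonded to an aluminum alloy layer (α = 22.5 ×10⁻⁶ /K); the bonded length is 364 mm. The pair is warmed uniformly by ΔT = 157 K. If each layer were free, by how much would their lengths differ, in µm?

silicon nitride: α = 1.59×10⁻⁶/°F × 9/5 = 2.86×10⁻⁶/K.
Δα = |2.86 − 22.5|×10⁻⁶/K = 19.6×10⁻⁶/K.
ΔL_mismatch = Δα·L·ΔT = 19.6×10⁻⁶ × 364.0 mm × 157.0 K = 1120 µm.

1120 µm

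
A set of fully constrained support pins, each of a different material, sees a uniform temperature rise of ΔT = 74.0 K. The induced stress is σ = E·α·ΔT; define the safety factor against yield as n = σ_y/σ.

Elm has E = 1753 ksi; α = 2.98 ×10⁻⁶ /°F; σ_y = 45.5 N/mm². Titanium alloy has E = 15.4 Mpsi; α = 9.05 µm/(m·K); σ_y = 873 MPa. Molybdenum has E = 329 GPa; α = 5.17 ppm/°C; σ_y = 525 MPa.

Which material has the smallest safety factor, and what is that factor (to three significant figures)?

In consistent units (E in GPa, α in ×10⁻⁶/K, σ_y in MPa):
  elm: E = 12.09, α = 5.36, σ_y = 45.50 → σ = 4.80 MPa, n = 9.48
  titanium alloy: E = 106.2, α = 9.05, σ_y = 873.0 → σ = 71.1 MPa, n = 12.3
  molybdenum: E = 329.0, α = 5.17, σ_y = 525.0 → σ = 126 MPa, n = 4.17
The minimum is molybdenum at n = 4.17.

molybdenum, n = 4.17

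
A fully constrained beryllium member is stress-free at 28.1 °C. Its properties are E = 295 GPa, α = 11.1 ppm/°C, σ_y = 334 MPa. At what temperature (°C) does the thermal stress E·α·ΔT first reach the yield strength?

E·α·ΔT = 334.0 MPa ⇒ ΔT = 334.0 / (295.0×10³ × 11.1×10⁻⁶) = 102.0 K.
T = 28.1 + 102.0 = 130.1 °C.

130 °C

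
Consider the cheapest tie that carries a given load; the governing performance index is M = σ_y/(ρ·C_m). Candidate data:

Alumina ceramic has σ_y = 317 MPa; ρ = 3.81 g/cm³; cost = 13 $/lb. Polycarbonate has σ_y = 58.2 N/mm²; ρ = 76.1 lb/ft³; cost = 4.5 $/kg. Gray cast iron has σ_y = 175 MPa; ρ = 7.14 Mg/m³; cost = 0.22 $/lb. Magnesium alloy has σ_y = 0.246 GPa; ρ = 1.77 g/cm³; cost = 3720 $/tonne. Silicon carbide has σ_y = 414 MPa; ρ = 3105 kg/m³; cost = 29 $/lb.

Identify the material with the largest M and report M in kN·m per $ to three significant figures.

After converting to SI:
  alumina ceramic: σ_y = 317.0 MPa, ρ = 3810 kg/m³, cost = 28.66 $/kg
  polycarbonate: σ_y = 58.20 MPa, ρ = 1219 kg/m³, cost = 4.500 $/kg
  gray cast iron: σ_y = 175.0 MPa, ρ = 7140 kg/m³, cost = 0.4850 $/kg
  magnesium alloy: σ_y = 246.0 MPa, ρ = 1770 kg/m³, cost = 3.720 $/kg
  silicon carbide: σ_y = 414.0 MPa, ρ = 3105 kg/m³, cost = 63.93 $/kg
  gray cast iron: M = 50.5 kN·m per $
  magnesium alloy: M = 37.4 kN·m per $
  polycarbonate: M = 10.6 kN·m per $
  alumina ceramic: M = 2.90 kN·m per $
  silicon carbide: M = 2.09 kN·m per $
The maximum is for gray cast iron.

gray cast iron, M = 50.5 kN·m per $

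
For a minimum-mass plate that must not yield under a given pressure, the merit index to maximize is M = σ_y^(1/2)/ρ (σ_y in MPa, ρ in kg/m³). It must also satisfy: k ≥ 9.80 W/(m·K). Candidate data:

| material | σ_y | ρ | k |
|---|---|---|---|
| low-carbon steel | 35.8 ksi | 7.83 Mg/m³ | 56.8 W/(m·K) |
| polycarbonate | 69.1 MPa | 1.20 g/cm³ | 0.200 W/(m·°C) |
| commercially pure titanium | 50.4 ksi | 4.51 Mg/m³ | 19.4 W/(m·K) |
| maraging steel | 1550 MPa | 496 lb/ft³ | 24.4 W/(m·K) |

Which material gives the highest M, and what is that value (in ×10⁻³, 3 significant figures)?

Screen on constraints: k ≥ 9.80 W/(m·K). Survivors: low-carbon steel, commercially pure titanium, maraging steel.
After converting to SI:
  low-carbon steel: σ_y = 246.8 MPa, ρ = 7830 kg/m³
  commercially pure titanium: σ_y = 347.5 MPa, ρ = 4510 kg/m³
  maraging steel: σ_y = 1550 MPa, ρ = 7945 kg/m³
  maraging steel: M = 4.96×10⁻³
  commercially pure titanium: M = 4.13×10⁻³
  low-carbon steel: M = 2.01×10⁻³
Maraging steel has the largest M.

maraging steel, M = 4.96×10⁻³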